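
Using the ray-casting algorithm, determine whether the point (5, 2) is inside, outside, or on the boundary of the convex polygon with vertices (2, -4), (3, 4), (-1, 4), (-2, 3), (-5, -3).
The point (5, 2) lies strictly outside the polygon

Cast a horizontal ray to the right from the query point and count how many polygon edges it crosses (each edge strictly once or zero times, handled with the usual half-open convention). 
Parity of crossings → even ⇒ outside.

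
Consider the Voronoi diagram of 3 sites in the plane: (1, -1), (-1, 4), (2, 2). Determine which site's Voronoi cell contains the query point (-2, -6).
Nearest site = (1, -1)

The Voronoi cell of site s contains exactly those query points closer to s than to any other site. Compute squared distances from q = (-2, -6) to each site:
  (1 − -2)² + (-1 − -6)² = 34
  (2 − -2)² + (2 − -6)² = 80
  (-1 − -2)² + (4 − -6)² = 101
Minimum is attained by (1, -1), so q lies in its Voronoi cell.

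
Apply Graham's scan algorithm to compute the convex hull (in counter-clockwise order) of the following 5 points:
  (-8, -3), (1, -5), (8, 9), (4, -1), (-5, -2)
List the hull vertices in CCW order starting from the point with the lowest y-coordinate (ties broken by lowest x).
Hull (CCW) = [(1, -5), (4, -1), (8, 9), (-8, -3)]

Graham scan procedure:
  1. Find the pivot p₀ = point with lowest y (tie → lowest x): (1, -5).
  2. Sort the remaining points by polar angle around p₀.
  3. Walk through sorted points, maintaining a stack; pop the top while the last three entries make a non-left turn (cross product ≤ 0).
  4. Final stack is the convex hull in CCW order: (1, -5), (4, -1), (8, 9), (-8, -3).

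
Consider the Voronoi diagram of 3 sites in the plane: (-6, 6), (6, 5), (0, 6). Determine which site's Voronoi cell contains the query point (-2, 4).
Nearest site = (0, 6)

The Voronoi cell of site s contains exactly those query points closer to s than to any other site. Compute squared distances from q = (-2, 4) to each site:
  (0 − -2)² + (6 − 4)² = 8
  (-6 − -2)² + (6 − 4)² = 20
  (6 − -2)² + (5 − 4)² = 65
Minimum is attained by (0, 6), so q lies in its Voronoi cell.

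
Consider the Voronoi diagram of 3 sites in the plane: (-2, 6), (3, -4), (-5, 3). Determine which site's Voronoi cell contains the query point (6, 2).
Nearest site = (3, -4)

The Voronoi cell of site s contains exactly those query points closer to s than to any other site. Compute squared distances from q = (6, 2) to each site:
  (3 − 6)² + (-4 − 2)² = 45
  (-2 − 6)² + (6 − 2)² = 80
  (-5 − 6)² + (3 − 2)² = 122
Minimum is attained by (3, -4), so q lies in its Voronoi cell.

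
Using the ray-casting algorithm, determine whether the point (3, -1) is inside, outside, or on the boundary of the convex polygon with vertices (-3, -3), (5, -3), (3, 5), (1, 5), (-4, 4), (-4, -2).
The point (3, -1) lies strictly inside the polygon

Cast a horizontal ray to the right from the query point and count how many polygon edges it crosses (each edge strictly once or zero times, handled with the usual half-open convention). 
Parity of crossings → odd ⇒ inside.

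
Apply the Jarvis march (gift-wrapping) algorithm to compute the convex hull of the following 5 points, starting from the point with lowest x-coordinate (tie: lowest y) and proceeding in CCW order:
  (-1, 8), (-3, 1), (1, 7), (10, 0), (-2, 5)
Hull (CCW) = [(-3, 1), (10, 0), (1, 7), (-1, 8), (-2, 5)]

Jarvis march: at each step, from the current hull vertex p, select the next vertex q as the point such that every other point lies strictly to the left of (or on) the directed line p → q. (Equivalently: for every other point r, the cross product (q − p) × (r − p) ≥ 0.)
Starting point (lowest x, tie lowest y): (-3, 1). Wrap until returning to start. Resulting hull: (-3, 1), (10, 0), (1, 7), (-1, 8), (-2, 5).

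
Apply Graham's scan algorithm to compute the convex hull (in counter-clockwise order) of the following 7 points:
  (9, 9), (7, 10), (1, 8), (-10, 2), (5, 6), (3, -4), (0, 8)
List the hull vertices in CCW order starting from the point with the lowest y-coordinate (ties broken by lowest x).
Hull (CCW) = [(3, -4), (9, 9), (7, 10), (0, 8), (-10, 2)]

Graham scan procedure:
  1. Find the pivot p₀ = point with lowest y (tie → lowest x): (3, -4).
  2. Sort the remaining points by polar angle around p₀.
  3. Walk through sorted points, maintaining a stack; pop the top while the last three entries make a non-left turn (cross product ≤ 0).
  4. Final stack is the convex hull in CCW order: (3, -4), (9, 9), (7, 10), (0, 8), (-10, 2).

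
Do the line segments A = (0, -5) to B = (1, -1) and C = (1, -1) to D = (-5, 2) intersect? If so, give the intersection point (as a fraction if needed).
Yes; intersection at (1, -1) (t = 1 on AB, s = 0 on CD)

Parametrize AB as A + t(B − A) = (0 + 1 t, -5 + 4 t) and CD as C + s(D − C) = (1 + -6 s, -1 + 3 s). Solve the linear system for (t, s). Determinant = -27 ≠ 0, so a unique intersection of the containing lines exists. Solution: t = 1, s = 0 — both in [0, 1], so the segments cross. Intersection point: (1, -1).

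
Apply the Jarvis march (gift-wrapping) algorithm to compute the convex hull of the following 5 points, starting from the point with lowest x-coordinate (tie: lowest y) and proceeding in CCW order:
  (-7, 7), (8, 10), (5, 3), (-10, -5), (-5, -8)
Hull (CCW) = [(-10, -5), (-5, -8), (5, 3), (8, 10), (-7, 7)]

Jarvis march: at each step, from the current hull vertex p, select the next vertex q as the point such that every other point lies strictly to the left of (or on) the directed line p → q. (Equivalently: for every other point r, the cross product (q − p) × (r − p) ≥ 0.)
Starting point (lowest x, tie lowest y): (-10, -5). Wrap until returning to start. Resulting hull: (-10, -5), (-5, -8), (5, 3), (8, 10), (-7, 7).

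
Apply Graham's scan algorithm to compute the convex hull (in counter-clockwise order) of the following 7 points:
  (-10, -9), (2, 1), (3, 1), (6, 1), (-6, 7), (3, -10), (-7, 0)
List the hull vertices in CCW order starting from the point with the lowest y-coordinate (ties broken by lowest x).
Hull (CCW) = [(3, -10), (6, 1), (-6, 7), (-10, -9)]

Graham scan procedure:
  1. Find the pivot p₀ = point with lowest y (tie → lowest x): (3, -10).
  2. Sort the remaining points by polar angle around p₀.
  3. Walk through sorted points, maintaining a stack; pop the top while the last three entries make a non-left turn (cross product ≤ 0).
  4. Final stack is the convex hull in CCW order: (3, -10), (6, 1), (-6, 7), (-10, -9).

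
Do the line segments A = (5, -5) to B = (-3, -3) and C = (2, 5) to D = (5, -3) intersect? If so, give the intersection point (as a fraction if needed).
No (intersection of containing lines falls outside at least one segment)

Parametrize and solve: t = -3/29, s = 37/29. At least one of these is outside [0, 1], so the segments do not intersect.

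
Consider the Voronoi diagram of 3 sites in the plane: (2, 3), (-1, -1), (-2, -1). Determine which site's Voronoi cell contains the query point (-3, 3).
Nearest site = (-2, -1)

The Voronoi cell of site s contains exactly those query points closer to s than to any other site. Compute squared distances from q = (-3, 3) to each site:
  (-2 − -3)² + (-1 − 3)² = 17
  (-1 − -3)² + (-1 − 3)² = 20
  (2 − -3)² + (3 − 3)² = 25
Minimum is attained by (-2, -1), so q lies in its Voronoi cell.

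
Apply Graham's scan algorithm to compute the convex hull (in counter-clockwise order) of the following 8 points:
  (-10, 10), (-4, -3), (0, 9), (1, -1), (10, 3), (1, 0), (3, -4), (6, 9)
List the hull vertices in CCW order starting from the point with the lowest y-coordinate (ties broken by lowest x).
Hull (CCW) = [(3, -4), (10, 3), (6, 9), (-10, 10), (-4, -3)]

Graham scan procedure:
  1. Find the pivot p₀ = point with lowest y (tie → lowest x): (3, -4).
  2. Sort the remaining points by polar angle around p₀.
  3. Walk through sorted points, maintaining a stack; pop the top while the last three entries make a non-left turn (cross product ≤ 0).
  4. Final stack is the convex hull in CCW order: (3, -4), (10, 3), (6, 9), (-10, 10), (-4, -3).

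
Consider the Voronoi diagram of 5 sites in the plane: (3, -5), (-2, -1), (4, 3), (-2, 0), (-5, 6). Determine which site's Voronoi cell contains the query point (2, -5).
Nearest site = (3, -5)

The Voronoi cell of site s contains exactly those query points closer to s than to any other site. Compute squared distances from q = (2, -5) to each site:
  (3 − 2)² + (-5 − -5)² = 1
  (-2 − 2)² + (-1 − -5)² = 32
  (-2 − 2)² + (0 − -5)² = 41
  (4 − 2)² + (3 − -5)² = 68
  (-5 − 2)² + (6 − -5)² = 170
Minimum is attained by (3, -5), so q lies in its Voronoi cell.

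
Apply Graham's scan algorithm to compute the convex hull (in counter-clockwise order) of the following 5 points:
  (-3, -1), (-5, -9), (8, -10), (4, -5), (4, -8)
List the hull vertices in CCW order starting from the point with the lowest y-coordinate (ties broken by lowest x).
Hull (CCW) = [(8, -10), (4, -5), (-3, -1), (-5, -9)]

Graham scan procedure:
  1. Find the pivot p₀ = point with lowest y (tie → lowest x): (8, -10).
  2. Sort the remaining points by polar angle around p₀.
  3. Walk through sorted points, maintaining a stack; pop the top while the last three entries make a non-left turn (cross product ≤ 0).
  4. Final stack is the convex hull in CCW order: (8, -10), (4, -5), (-3, -1), (-5, -9).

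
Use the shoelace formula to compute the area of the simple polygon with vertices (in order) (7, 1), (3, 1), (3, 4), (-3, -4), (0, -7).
Area = 83/2

Shoelace formula: Area = (1/2) |Σ_i (x_i · y_{i+1} − x_{i+1} · y_i)| (indices mod n). Compute each cross term:
  (7)(1) − (3)(1) = 4
  (3)(4) − (3)(1) = 9
  (3)(-4) − (-3)(4) = 0
  (-3)(-7) − (0)(-4) = 21
  (0)(1) − (7)(-7) = 49
Sum = 83, so (signed) Area = 83/2 = 83/2, |Area| = 83/2.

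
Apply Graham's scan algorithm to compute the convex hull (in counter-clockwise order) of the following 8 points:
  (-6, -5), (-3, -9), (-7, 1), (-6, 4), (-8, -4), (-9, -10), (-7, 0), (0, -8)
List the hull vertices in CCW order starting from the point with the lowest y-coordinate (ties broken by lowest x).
Hull (CCW) = [(-9, -10), (-3, -9), (0, -8), (-6, 4), (-7, 1), (-8, -4)]

Graham scan procedure:
  1. Find the pivot p₀ = point with lowest y (tie → lowest x): (-9, -10).
  2. Sort the remaining points by polar angle around p₀.
  3. Walk through sorted points, maintaining a stack; pop the top while the last three entries make a non-left turn (cross product ≤ 0).
  4. Final stack is the convex hull in CCW order: (-9, -10), (-3, -9), (0, -8), (-6, 4), (-7, 1), (-8, -4).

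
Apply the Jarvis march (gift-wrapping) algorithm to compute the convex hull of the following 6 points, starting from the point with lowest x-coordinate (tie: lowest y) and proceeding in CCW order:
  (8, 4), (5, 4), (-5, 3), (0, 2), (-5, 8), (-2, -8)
Hull (CCW) = [(-5, 3), (-2, -8), (8, 4), (-5, 8)]

Jarvis march: at each step, from the current hull vertex p, select the next vertex q as the point such that every other point lies strictly to the left of (or on) the directed line p → q. (Equivalently: for every other point r, the cross product (q − p) × (r − p) ≥ 0.)
Starting point (lowest x, tie lowest y): (-5, 3). Wrap until returning to start. Resulting hull: (-5, 3), (-2, -8), (8, 4), (-5, 8).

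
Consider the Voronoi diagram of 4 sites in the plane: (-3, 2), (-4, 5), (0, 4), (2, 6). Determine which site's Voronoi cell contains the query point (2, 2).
Nearest site = (0, 4)

The Voronoi cell of site s contains exactly those query points closer to s than to any other site. Compute squared distances from q = (2, 2) to each site:
  (0 − 2)² + (4 − 2)² = 8
  (2 − 2)² + (6 − 2)² = 16
  (-3 − 2)² + (2 − 2)² = 25
  (-4 − 2)² + (5 − 2)² = 45
Minimum is attained by (0, 4), so q lies in its Voronoi cell.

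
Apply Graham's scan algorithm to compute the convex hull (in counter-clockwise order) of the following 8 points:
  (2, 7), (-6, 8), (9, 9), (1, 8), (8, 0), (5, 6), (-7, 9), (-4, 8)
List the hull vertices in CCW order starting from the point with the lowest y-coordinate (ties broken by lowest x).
Hull (CCW) = [(8, 0), (9, 9), (-7, 9), (-6, 8)]

Graham scan procedure:
  1. Find the pivot p₀ = point with lowest y (tie → lowest x): (8, 0).
  2. Sort the remaining points by polar angle around p₀.
  3. Walk through sorted points, maintaining a stack; pop the top while the last three entries make a non-left turn (cross product ≤ 0).
  4. Final stack is the convex hull in CCW order: (8, 0), (9, 9), (-7, 9), (-6, 8).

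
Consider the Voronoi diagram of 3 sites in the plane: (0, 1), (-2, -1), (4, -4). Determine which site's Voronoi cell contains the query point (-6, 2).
Nearest site = (-2, -1)

The Voronoi cell of site s contains exactly those query points closer to s than to any other site. Compute squared distances from q = (-6, 2) to each site:
  (-2 − -6)² + (-1 − 2)² = 25
  (0 − -6)² + (1 − 2)² = 37
  (4 − -6)² + (-4 − 2)² = 136
Minimum is attained by (-2, -1), so q lies in its Voronoi cell.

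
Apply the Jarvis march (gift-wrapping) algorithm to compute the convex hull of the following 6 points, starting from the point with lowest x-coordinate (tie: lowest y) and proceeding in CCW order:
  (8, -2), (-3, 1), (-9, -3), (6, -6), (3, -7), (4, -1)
Hull (CCW) = [(-9, -3), (3, -7), (6, -6), (8, -2), (-3, 1)]

Jarvis march: at each step, from the current hull vertex p, select the next vertex q as the point such that every other point lies strictly to the left of (or on) the directed line p → q. (Equivalently: for every other point r, the cross product (q − p) × (r − p) ≥ 0.)
Starting point (lowest x, tie lowest y): (-9, -3). Wrap until returning to start. Resulting hull: (-9, -3), (3, -7), (6, -6), (8, -2), (-3, 1).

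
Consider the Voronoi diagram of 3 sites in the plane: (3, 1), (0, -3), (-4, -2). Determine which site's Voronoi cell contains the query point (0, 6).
Nearest site = (3, 1)

The Voronoi cell of site s contains exactly those query points closer to s than to any other site. Compute squared distances from q = (0, 6) to each site:
  (3 − 0)² + (1 − 6)² = 34
  (-4 − 0)² + (-2 − 6)² = 80
  (0 − 0)² + (-3 − 6)² = 81
Minimum is attained by (3, 1), so q lies in its Voronoi cell.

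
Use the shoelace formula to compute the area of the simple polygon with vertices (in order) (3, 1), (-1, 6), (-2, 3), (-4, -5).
Area = 61/2

Shoelace formula: Area = (1/2) |Σ_i (x_i · y_{i+1} − x_{i+1} · y_i)| (indices mod n). Compute each cross term:
  (3)(6) − (-1)(1) = 19
  (-1)(3) − (-2)(6) = 9
  (-2)(-5) − (-4)(3) = 22
  (-4)(1) − (3)(-5) = 11
Sum = 61, so (signed) Area = 61/2 = 61/2, |Area| = 61/2.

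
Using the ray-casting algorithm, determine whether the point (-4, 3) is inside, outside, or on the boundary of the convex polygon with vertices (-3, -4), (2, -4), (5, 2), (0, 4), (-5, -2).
The point (-4, 3) lies strictly outside the polygon

Cast a horizontal ray to the right from the query point and count how many polygon edges it crosses (each edge strictly once or zero times, handled with the usual half-open convention). 
Parity of crossings → even ⇒ outside.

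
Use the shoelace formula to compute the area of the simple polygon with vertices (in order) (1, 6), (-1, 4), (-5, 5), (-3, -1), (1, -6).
Area = 38

Shoelace formula: Area = (1/2) |Σ_i (x_i · y_{i+1} − x_{i+1} · y_i)| (indices mod n). Compute each cross term:
  (1)(4) − (-1)(6) = 10
  (-1)(5) − (-5)(4) = 15
  (-5)(-1) − (-3)(5) = 20
  (-3)(-6) − (1)(-1) = 19
  (1)(6) − (1)(-6) = 12
Sum = 76, so (signed) Area = 76/2 = 38, |Area| = 38.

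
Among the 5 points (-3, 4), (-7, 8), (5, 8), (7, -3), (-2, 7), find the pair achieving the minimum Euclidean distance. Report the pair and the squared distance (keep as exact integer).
Pair = ((-3, 4), (-2, 7)); squared distance = 10

Compute all C(5, 2) = 10 pairwise squared distances (x_i − x_j)² + (y_i − y_j)². The minimum is 10, attained by the pair ((-3, 4), (-2, 7)).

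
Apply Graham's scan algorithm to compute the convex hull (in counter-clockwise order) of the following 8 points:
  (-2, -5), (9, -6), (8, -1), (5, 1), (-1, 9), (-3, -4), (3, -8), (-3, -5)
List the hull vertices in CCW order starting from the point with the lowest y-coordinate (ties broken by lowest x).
Hull (CCW) = [(3, -8), (9, -6), (8, -1), (-1, 9), (-3, -4), (-3, -5)]

Graham scan procedure:
  1. Find the pivot p₀ = point with lowest y (tie → lowest x): (3, -8).
  2. Sort the remaining points by polar angle around p₀.
  3. Walk through sorted points, maintaining a stack; pop the top while the last three entries make a non-left turn (cross product ≤ 0).
  4. Final stack is the convex hull in CCW order: (3, -8), (9, -6), (8, -1), (-1, 9), (-3, -4), (-3, -5).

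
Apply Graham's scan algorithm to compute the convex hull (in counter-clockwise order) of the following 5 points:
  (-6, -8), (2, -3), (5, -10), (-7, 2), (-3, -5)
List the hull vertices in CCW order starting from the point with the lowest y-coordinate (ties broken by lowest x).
Hull (CCW) = [(5, -10), (2, -3), (-7, 2), (-6, -8)]

Graham scan procedure:
  1. Find the pivot p₀ = point with lowest y (tie → lowest x): (5, -10).
  2. Sort the remaining points by polar angle around p₀.
  3. Walk through sorted points, maintaining a stack; pop the top while the last three entries make a non-left turn (cross product ≤ 0).
  4. Final stack is the convex hull in CCW order: (5, -10), (2, -3), (-7, 2), (-6, -8).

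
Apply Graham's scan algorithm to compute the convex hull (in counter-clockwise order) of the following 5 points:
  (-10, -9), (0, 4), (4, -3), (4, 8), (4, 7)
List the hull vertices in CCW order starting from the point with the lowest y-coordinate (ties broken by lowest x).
Hull (CCW) = [(-10, -9), (4, -3), (4, 8), (0, 4)]

Graham scan procedure:
  1. Find the pivot p₀ = point with lowest y (tie → lowest x): (-10, -9).
  2. Sort the remaining points by polar angle around p₀.
  3. Walk through sorted points, maintaining a stack; pop the top while the last three entries make a non-left turn (cross product ≤ 0).
  4. Final stack is the convex hull in CCW order: (-10, -9), (4, -3), (4, 8), (0, 4).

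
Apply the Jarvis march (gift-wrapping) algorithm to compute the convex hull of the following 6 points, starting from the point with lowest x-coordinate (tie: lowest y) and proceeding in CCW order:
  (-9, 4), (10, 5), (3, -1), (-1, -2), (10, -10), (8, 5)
Hull (CCW) = [(-9, 4), (-1, -2), (10, -10), (10, 5), (8, 5)]

Jarvis march: at each step, from the current hull vertex p, select the next vertex q as the point such that every other point lies strictly to the left of (or on) the directed line p → q. (Equivalently: for every other point r, the cross product (q − p) × (r − p) ≥ 0.)
Starting point (lowest x, tie lowest y): (-9, 4). Wrap until returning to start. Resulting hull: (-9, 4), (-1, -2), (10, -10), (10, 5), (8, 5).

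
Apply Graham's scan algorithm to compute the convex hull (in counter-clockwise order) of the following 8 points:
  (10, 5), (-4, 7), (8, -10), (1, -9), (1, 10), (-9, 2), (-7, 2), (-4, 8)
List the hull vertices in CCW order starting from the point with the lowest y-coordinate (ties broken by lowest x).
Hull (CCW) = [(8, -10), (10, 5), (1, 10), (-4, 8), (-9, 2), (1, -9)]

Graham scan procedure:
  1. Find the pivot p₀ = point with lowest y (tie → lowest x): (8, -10).
  2. Sort the remaining points by polar angle around p₀.
  3. Walk through sorted points, maintaining a stack; pop the top while the last three entries make a non-left turn (cross product ≤ 0).
  4. Final stack is the convex hull in CCW order: (8, -10), (10, 5), (1, 10), (-4, 8), (-9, 2), (1, -9).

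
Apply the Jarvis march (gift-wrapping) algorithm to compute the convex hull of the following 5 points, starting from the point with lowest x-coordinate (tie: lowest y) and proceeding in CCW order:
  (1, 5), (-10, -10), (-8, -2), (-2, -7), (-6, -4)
Hull (CCW) = [(-10, -10), (-2, -7), (1, 5), (-8, -2)]

Jarvis march: at each step, from the current hull vertex p, select the next vertex q as the point such that every other point lies strictly to the left of (or on) the directed line p → q. (Equivalently: for every other point r, the cross product (q − p) × (r − p) ≥ 0.)
Starting point (lowest x, tie lowest y): (-10, -10). Wrap until returning to start. Resulting hull: (-10, -10), (-2, -7), (1, 5), (-8, -2).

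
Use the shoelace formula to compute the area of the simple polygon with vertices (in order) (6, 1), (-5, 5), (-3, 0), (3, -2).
Area = 71/2

Shoelace formula: Area = (1/2) |Σ_i (x_i · y_{i+1} − x_{i+1} · y_i)| (indices mod n). Compute each cross term:
  (6)(5) − (-5)(1) = 35
  (-5)(0) − (-3)(5) = 15
  (-3)(-2) − (3)(0) = 6
  (3)(1) − (6)(-2) = 15
Sum = 71, so (signed) Area = 71/2 = 71/2, |Area| = 71/2.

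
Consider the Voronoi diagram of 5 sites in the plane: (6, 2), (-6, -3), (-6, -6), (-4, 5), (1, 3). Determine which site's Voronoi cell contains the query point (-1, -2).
Nearest site = (-6, -3)

The Voronoi cell of site s contains exactly those query points closer to s than to any other site. Compute squared distances from q = (-1, -2) to each site:
  (-6 − -1)² + (-3 − -2)² = 26
  (1 − -1)² + (3 − -2)² = 29
  (-6 − -1)² + (-6 − -2)² = 41
  (-4 − -1)² + (5 − -2)² = 58
  (6 − -1)² + (2 − -2)² = 65
Minimum is attained by (-6, -3), so q lies in its Voronoi cell.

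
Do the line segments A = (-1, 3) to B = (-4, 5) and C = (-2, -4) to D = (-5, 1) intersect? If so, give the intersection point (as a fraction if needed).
No (intersection of containing lines falls outside at least one segment)

Parametrize and solve: t = 26/9, s = 23/9. At least one of these is outside [0, 1], so the segments do not intersect.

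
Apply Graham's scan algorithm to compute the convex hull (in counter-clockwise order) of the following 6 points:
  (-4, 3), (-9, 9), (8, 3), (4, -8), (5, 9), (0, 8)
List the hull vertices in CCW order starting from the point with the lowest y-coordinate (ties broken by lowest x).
Hull (CCW) = [(4, -8), (8, 3), (5, 9), (-9, 9)]

Graham scan procedure:
  1. Find the pivot p₀ = point with lowest y (tie → lowest x): (4, -8).
  2. Sort the remaining points by polar angle around p₀.
  3. Walk through sorted points, maintaining a stack; pop the top while the last three entries make a non-left turn (cross product ≤ 0).
  4. Final stack is the convex hull in CCW order: (4, -8), (8, 3), (5, 9), (-9, 9).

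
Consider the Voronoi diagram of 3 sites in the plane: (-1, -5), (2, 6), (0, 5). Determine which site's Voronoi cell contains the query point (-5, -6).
Nearest site = (-1, -5)

The Voronoi cell of site s contains exactly those query points closer to s than to any other site. Compute squared distances from q = (-5, -6) to each site:
  (-1 − -5)² + (-5 − -6)² = 17
  (0 − -5)² + (5 − -6)² = 146
  (2 − -5)² + (6 − -6)² = 193
Minimum is attained by (-1, -5), so q lies in its Voronoi cell.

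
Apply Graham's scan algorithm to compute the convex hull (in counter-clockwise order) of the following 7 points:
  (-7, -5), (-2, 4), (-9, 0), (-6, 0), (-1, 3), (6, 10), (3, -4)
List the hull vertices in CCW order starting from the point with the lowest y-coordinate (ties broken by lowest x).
Hull (CCW) = [(-7, -5), (3, -4), (6, 10), (-9, 0)]

Graham scan procedure:
  1. Find the pivot p₀ = point with lowest y (tie → lowest x): (-7, -5).
  2. Sort the remaining points by polar angle around p₀.
  3. Walk through sorted points, maintaining a stack; pop the top while the last three entries make a non-left turn (cross product ≤ 0).
  4. Final stack is the convex hull in CCW order: (-7, -5), (3, -4), (6, 10), (-9, 0).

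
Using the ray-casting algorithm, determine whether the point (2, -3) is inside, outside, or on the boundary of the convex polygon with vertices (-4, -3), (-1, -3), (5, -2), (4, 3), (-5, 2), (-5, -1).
The point (2, -3) lies strictly outside the polygon

Cast a horizontal ray to the right from the query point and count how many polygon edges it crosses (each edge strictly once or zero times, handled with the usual half-open convention). 
Parity of crossings → even ⇒ outside.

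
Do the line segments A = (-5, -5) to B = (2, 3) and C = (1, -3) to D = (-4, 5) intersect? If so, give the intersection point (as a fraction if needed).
Yes; intersection at (-37/48, -1/6) (t = 29/48 on AB, s = 17/48 on CD)

Parametrize AB as A + t(B − A) = (-5 + 7 t, -5 + 8 t) and CD as C + s(D − C) = (1 + -5 s, -3 + 8 s). Solve the linear system for (t, s). Determinant = -96 ≠ 0, so a unique intersection of the containing lines exists. Solution: t = 29/48, s = 17/48 — both in [0, 1], so the segments cross. Intersection point: (-37/48, -1/6).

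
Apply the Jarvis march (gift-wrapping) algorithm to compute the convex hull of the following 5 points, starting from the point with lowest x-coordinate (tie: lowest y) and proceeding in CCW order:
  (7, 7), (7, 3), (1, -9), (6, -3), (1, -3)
Hull (CCW) = [(1, -9), (6, -3), (7, 3), (7, 7), (1, -3)]

Jarvis march: at each step, from the current hull vertex p, select the next vertex q as the point such that every other point lies strictly to the left of (or on) the directed line p → q. (Equivalently: for every other point r, the cross product (q − p) × (r − p) ≥ 0.)
Starting point (lowest x, tie lowest y): (1, -9). Wrap until returning to start. Resulting hull: (1, -9), (6, -3), (7, 3), (7, 7), (1, -3).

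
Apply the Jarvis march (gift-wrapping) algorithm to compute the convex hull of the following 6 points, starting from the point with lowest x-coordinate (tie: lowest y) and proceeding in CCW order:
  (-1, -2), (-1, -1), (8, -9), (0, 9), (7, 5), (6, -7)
Hull (CCW) = [(-1, -2), (8, -9), (7, 5), (0, 9), (-1, -1)]

Jarvis march: at each step, from the current hull vertex p, select the next vertex q as the point such that every other point lies strictly to the left of (or on) the directed line p → q. (Equivalently: for every other point r, the cross product (q − p) × (r − p) ≥ 0.)
Starting point (lowest x, tie lowest y): (-1, -2). Wrap until returning to start. Resulting hull: (-1, -2), (8, -9), (7, 5), (0, 9), (-1, -1).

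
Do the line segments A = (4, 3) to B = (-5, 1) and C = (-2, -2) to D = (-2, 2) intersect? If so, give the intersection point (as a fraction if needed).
Yes; intersection at (-2, 5/3) (t = 2/3 on AB, s = 11/12 on CD)

Parametrize AB as A + t(B − A) = (4 + -9 t, 3 + -2 t) and CD as C + s(D − C) = (-2 + 0 s, -2 + 4 s). Solve the linear system for (t, s). Determinant = 36 ≠ 0, so a unique intersection of the containing lines exists. Solution: t = 2/3, s = 11/12 — both in [0, 1], so the segments cross. Intersection point: (-2, 5/3).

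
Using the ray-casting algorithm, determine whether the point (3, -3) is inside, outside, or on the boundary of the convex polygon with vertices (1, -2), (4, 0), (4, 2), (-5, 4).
The point (3, -3) lies strictly outside the polygon

Cast a horizontal ray to the right from the query point and count how many polygon edges it crosses (each edge strictly once or zero times, handled with the usual half-open convention). 
Parity of crossings → even ⇒ outside.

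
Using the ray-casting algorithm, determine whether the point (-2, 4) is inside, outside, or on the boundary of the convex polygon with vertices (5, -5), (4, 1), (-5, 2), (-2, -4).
The point (-2, 4) lies strictly outside the polygon

Cast a horizontal ray to the right from the query point and count how many polygon edges it crosses (each edge strictly once or zero times, handled with the usual half-open convention). 
Parity of crossings → even ⇒ outside.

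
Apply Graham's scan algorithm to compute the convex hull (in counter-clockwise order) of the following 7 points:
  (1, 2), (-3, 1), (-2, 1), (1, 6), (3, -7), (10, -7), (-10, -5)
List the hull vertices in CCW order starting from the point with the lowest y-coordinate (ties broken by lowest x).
Hull (CCW) = [(3, -7), (10, -7), (1, 6), (-10, -5)]

Graham scan procedure:
  1. Find the pivot p₀ = point with lowest y (tie → lowest x): (3, -7).
  2. Sort the remaining points by polar angle around p₀.
  3. Walk through sorted points, maintaining a stack; pop the top while the last three entries make a non-left turn (cross product ≤ 0).
  4. Final stack is the convex hull in CCW order: (3, -7), (10, -7), (1, 6), (-10, -5).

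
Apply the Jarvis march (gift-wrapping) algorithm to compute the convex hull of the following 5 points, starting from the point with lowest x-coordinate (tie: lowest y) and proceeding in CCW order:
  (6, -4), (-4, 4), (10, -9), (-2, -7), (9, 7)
Hull (CCW) = [(-4, 4), (-2, -7), (10, -9), (9, 7)]

Jarvis march: at each step, from the current hull vertex p, select the next vertex q as the point such that every other point lies strictly to the left of (or on) the directed line p → q. (Equivalently: for every other point r, the cross product (q − p) × (r − p) ≥ 0.)
Starting point (lowest x, tie lowest y): (-4, 4). Wrap until returning to start. Resulting hull: (-4, 4), (-2, -7), (10, -9), (9, 7).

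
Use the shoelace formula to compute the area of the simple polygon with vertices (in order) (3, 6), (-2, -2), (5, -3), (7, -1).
Area = 83/2

Shoelace formula: Area = (1/2) |Σ_i (x_i · y_{i+1} − x_{i+1} · y_i)| (indices mod n). Compute each cross term:
  (3)(-2) − (-2)(6) = 6
  (-2)(-3) − (5)(-2) = 16
  (5)(-1) − (7)(-3) = 16
  (7)(6) − (3)(-1) = 45
Sum = 83, so (signed) Area = 83/2 = 83/2, |Area| = 83/2.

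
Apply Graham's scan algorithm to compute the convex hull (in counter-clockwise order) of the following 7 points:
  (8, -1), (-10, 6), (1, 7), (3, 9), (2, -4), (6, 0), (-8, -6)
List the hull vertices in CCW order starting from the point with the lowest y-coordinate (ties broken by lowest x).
Hull (CCW) = [(-8, -6), (2, -4), (8, -1), (3, 9), (-10, 6)]

Graham scan procedure:
  1. Find the pivot p₀ = point with lowest y (tie → lowest x): (-8, -6).
  2. Sort the remaining points by polar angle around p₀.
  3. Walk through sorted points, maintaining a stack; pop the top while the last three entries make a non-left turn (cross product ≤ 0).
  4. Final stack is the convex hull in CCW order: (-8, -6), (2, -4), (8, -1), (3, 9), (-10, 6).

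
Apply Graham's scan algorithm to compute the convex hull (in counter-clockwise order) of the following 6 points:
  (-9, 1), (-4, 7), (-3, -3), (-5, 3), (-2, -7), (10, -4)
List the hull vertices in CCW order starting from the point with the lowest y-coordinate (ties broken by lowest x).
Hull (CCW) = [(-2, -7), (10, -4), (-4, 7), (-9, 1)]

Graham scan procedure:
  1. Find the pivot p₀ = point with lowest y (tie → lowest x): (-2, -7).
  2. Sort the remaining points by polar angle around p₀.
  3. Walk through sorted points, maintaining a stack; pop the top while the last three entries make a non-left turn (cross product ≤ 0).
  4. Final stack is the convex hull in CCW order: (-2, -7), (10, -4), (-4, 7), (-9, 1).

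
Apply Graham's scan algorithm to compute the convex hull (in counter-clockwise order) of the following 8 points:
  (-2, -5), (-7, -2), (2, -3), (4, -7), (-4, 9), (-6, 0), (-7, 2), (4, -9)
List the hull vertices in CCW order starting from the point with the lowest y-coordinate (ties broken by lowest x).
Hull (CCW) = [(4, -9), (4, -7), (-4, 9), (-7, 2), (-7, -2)]

Graham scan procedure:
  1. Find the pivot p₀ = point with lowest y (tie → lowest x): (4, -9).
  2. Sort the remaining points by polar angle around p₀.
  3. Walk through sorted points, maintaining a stack; pop the top while the last three entries make a non-left turn (cross product ≤ 0).
  4. Final stack is the convex hull in CCW order: (4, -9), (4, -7), (-4, 9), (-7, 2), (-7, -2).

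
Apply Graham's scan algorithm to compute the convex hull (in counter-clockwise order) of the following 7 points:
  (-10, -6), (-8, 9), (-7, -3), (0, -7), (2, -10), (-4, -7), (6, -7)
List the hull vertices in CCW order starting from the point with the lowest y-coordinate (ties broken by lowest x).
Hull (CCW) = [(2, -10), (6, -7), (-8, 9), (-10, -6)]

Graham scan procedure:
  1. Find the pivot p₀ = point with lowest y (tie → lowest x): (2, -10).
  2. Sort the remaining points by polar angle around p₀.
  3. Walk through sorted points, maintaining a stack; pop the top while the last three entries make a non-left turn (cross product ≤ 0).
  4. Final stack is the convex hull in CCW order: (2, -10), (6, -7), (-8, 9), (-10, -6).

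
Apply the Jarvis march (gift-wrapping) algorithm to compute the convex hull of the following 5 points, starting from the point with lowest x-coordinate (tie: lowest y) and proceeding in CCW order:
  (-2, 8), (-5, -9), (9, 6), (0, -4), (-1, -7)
Hull (CCW) = [(-5, -9), (-1, -7), (9, 6), (-2, 8)]

Jarvis march: at each step, from the current hull vertex p, select the next vertex q as the point such that every other point lies strictly to the left of (or on) the directed line p → q. (Equivalently: for every other point r, the cross product (q − p) × (r − p) ≥ 0.)
Starting point (lowest x, tie lowest y): (-5, -9). Wrap until returning to start. Resulting hull: (-5, -9), (-1, -7), (9, 6), (-2, 8).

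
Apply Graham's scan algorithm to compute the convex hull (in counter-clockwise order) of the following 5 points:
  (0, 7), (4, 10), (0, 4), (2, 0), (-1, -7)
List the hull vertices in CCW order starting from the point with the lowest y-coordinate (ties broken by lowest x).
Hull (CCW) = [(-1, -7), (2, 0), (4, 10), (0, 7)]

Graham scan procedure:
  1. Find the pivot p₀ = point with lowest y (tie → lowest x): (-1, -7).
  2. Sort the remaining points by polar angle around p₀.
  3. Walk through sorted points, maintaining a stack; pop the top while the last three entries make a non-left turn (cross product ≤ 0).
  4. Final stack is the convex hull in CCW order: (-1, -7), (2, 0), (4, 10), (0, 7).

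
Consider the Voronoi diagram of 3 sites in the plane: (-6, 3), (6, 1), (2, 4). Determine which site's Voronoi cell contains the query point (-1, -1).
Nearest site = (2, 4)

The Voronoi cell of site s contains exactly those query points closer to s than to any other site. Compute squared distances from q = (-1, -1) to each site:
  (2 − -1)² + (4 − -1)² = 34
  (-6 − -1)² + (3 − -1)² = 41
  (6 − -1)² + (1 − -1)² = 53
Minimum is attained by (2, 4), so q lies in its Voronoi cell.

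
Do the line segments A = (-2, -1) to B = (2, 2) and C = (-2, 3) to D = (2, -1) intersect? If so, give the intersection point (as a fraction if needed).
Yes; intersection at (2/7, 5/7) (t = 4/7 on AB, s = 4/7 on CD)

Parametrize AB as A + t(B − A) = (-2 + 4 t, -1 + 3 t) and CD as C + s(D − C) = (-2 + 4 s, 3 + -4 s). Solve the linear system for (t, s). Determinant = 28 ≠ 0, so a unique intersection of the containing lines exists. Solution: t = 4/7, s = 4/7 — both in [0, 1], so the segments cross. Intersection point: (2/7, 5/7).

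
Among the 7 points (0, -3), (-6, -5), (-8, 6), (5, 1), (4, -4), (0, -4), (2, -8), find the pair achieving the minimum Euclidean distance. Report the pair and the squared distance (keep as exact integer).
Pair = ((0, -3), (0, -4)); squared distance = 1

Compute all C(7, 2) = 21 pairwise squared distances (x_i − x_j)² + (y_i − y_j)². The minimum is 1, attained by the pair ((0, -3), (0, -4)).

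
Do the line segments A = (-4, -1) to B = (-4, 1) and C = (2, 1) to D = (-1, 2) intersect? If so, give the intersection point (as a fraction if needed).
No (intersection of containing lines falls outside at least one segment)

Parametrize and solve: t = 2, s = 2. At least one of these is outside [0, 1], so the segments do not intersect.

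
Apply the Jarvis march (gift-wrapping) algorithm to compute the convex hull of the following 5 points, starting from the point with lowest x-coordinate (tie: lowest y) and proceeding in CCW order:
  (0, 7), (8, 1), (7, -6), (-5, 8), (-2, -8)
Hull (CCW) = [(-5, 8), (-2, -8), (7, -6), (8, 1), (0, 7)]

Jarvis march: at each step, from the current hull vertex p, select the next vertex q as the point such that every other point lies strictly to the left of (or on) the directed line p → q. (Equivalently: for every other point r, the cross product (q − p) × (r − p) ≥ 0.)
Starting point (lowest x, tie lowest y): (-5, 8). Wrap until returning to start. Resulting hull: (-5, 8), (-2, -8), (7, -6), (8, 1), (0, 7).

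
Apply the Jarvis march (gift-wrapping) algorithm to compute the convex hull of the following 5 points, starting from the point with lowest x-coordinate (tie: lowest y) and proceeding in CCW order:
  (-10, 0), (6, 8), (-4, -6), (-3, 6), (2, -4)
Hull (CCW) = [(-10, 0), (-4, -6), (2, -4), (6, 8), (-3, 6)]

Jarvis march: at each step, from the current hull vertex p, select the next vertex q as the point such that every other point lies strictly to the left of (or on) the directed line p → q. (Equivalently: for every other point r, the cross product (q − p) × (r − p) ≥ 0.)
Starting point (lowest x, tie lowest y): (-10, 0). Wrap until returning to start. Resulting hull: (-10, 0), (-4, -6), (2, -4), (6, 8), (-3, 6).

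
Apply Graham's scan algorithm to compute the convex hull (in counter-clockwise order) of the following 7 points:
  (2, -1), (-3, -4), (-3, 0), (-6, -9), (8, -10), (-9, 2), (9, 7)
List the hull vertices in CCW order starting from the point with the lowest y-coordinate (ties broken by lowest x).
Hull (CCW) = [(8, -10), (9, 7), (-9, 2), (-6, -9)]

Graham scan procedure:
  1. Find the pivot p₀ = point with lowest y (tie → lowest x): (8, -10).
  2. Sort the remaining points by polar angle around p₀.
  3. Walk through sorted points, maintaining a stack; pop the top while the last three entries make a non-left turn (cross product ≤ 0).
  4. Final stack is the convex hull in CCW order: (8, -10), (9, 7), (-9, 2), (-6, -9).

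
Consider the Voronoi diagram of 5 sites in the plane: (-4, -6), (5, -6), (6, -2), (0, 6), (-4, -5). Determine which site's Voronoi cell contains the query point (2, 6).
Nearest site = (0, 6)

The Voronoi cell of site s contains exactly those query points closer to s than to any other site. Compute squared distances from q = (2, 6) to each site:
  (0 − 2)² + (6 − 6)² = 4
  (6 − 2)² + (-2 − 6)² = 80
  (5 − 2)² + (-6 − 6)² = 153
  (-4 − 2)² + (-5 − 6)² = 157
  (-4 − 2)² + (-6 − 6)² = 180
Minimum is attained by (0, 6), so q lies in its Voronoi cell.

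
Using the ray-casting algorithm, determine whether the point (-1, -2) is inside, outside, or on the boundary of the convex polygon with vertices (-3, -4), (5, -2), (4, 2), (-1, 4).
The point (-1, -2) lies strictly inside the polygon

Cast a horizontal ray to the right from the query point and count how many polygon edges it crosses (each edge strictly once or zero times, handled with the usual half-open convention). 
Parity of crossings → odd ⇒ inside.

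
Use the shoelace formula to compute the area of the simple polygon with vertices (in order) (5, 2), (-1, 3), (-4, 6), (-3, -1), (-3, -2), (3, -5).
Area = 50

Shoelace formula: Area = (1/2) |Σ_i (x_i · y_{i+1} − x_{i+1} · y_i)| (indices mod n). Compute each cross term:
  (5)(3) − (-1)(2) = 17
  (-1)(6) − (-4)(3) = 6
  (-4)(-1) − (-3)(6) = 22
  (-3)(-2) − (-3)(-1) = 3
  (-3)(-5) − (3)(-2) = 21
  (3)(2) − (5)(-5) = 31
Sum = 100, so (signed) Area = 100/2 = 50, |Area| = 50.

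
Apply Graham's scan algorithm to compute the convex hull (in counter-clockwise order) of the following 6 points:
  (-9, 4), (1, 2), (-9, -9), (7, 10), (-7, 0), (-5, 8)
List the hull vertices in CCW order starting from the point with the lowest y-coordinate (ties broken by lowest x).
Hull (CCW) = [(-9, -9), (1, 2), (7, 10), (-5, 8), (-9, 4)]

Graham scan procedure:
  1. Find the pivot p₀ = point with lowest y (tie → lowest x): (-9, -9).
  2. Sort the remaining points by polar angle around p₀.
  3. Walk through sorted points, maintaining a stack; pop the top while the last three entries make a non-left turn (cross product ≤ 0).
  4. Final stack is the convex hull in CCW order: (-9, -9), (1, 2), (7, 10), (-5, 8), (-9, 4).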